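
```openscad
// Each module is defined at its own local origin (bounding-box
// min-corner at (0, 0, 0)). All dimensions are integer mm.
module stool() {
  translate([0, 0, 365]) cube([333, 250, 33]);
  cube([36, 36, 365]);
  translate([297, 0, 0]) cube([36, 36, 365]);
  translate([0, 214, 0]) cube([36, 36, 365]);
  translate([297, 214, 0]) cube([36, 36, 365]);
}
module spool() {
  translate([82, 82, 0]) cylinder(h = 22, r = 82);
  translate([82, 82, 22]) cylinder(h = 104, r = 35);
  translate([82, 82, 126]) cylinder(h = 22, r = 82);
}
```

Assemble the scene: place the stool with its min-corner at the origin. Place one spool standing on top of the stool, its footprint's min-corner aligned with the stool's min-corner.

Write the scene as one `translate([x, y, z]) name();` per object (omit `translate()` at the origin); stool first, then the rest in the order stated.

stool();
translate([0, 0, 398]) spool();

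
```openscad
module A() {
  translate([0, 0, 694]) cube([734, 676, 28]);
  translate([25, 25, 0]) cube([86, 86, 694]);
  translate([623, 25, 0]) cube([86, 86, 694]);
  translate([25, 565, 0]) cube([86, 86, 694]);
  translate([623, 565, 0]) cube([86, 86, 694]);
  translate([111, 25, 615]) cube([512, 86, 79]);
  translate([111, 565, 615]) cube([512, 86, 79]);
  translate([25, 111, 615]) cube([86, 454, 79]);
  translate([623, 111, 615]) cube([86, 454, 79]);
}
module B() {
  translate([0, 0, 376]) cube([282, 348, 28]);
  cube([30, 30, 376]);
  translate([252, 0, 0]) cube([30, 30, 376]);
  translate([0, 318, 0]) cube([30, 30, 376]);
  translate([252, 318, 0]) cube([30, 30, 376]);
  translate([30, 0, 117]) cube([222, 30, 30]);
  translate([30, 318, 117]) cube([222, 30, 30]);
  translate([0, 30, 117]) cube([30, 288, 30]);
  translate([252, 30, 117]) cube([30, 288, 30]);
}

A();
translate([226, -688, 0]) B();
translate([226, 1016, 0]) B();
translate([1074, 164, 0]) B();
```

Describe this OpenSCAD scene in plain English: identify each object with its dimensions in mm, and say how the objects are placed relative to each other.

A is a table: top 734 mm (x) × 676 mm (y), 28 mm thick, upper face at z = 722 mm, on four 86×86 mm square legs, each inset 25 mm from the nearest pair of top edges, running from z = 0 to the bottom of the top. Four apron rails, 86 mm thick and 79 mm tall, run between adjacent legs with their top edges flush with the underside of the top and their outer faces flush with the legs' outer faces.

B is a four-legged stool. The seat is 282×348 mm, 28 mm thick, top at z = 404 mm. It stands on four square legs, each 30×30 mm in cross-section, from z = 0 to the seat underside, each flush with a corner of the seat. Four stretchers, 30 mm wide and 30 mm tall, connect adjacent legs with their undersides at z = 117 mm, each running between the inner faces of the legs it joins and aligned with the legs' outer faces on the other axis.

Three stools sit around the table at the −y, +y, +x sides.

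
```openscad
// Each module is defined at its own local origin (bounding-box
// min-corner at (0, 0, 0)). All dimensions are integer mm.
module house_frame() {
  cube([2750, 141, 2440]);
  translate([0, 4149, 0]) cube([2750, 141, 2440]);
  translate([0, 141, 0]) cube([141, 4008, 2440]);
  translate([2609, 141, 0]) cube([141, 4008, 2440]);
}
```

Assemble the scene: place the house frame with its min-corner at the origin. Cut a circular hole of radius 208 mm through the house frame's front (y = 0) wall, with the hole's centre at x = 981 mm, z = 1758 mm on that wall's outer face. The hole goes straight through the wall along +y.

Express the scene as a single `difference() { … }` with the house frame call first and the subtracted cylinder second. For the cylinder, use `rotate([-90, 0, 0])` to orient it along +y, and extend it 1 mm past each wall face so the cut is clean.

difference() {
  house_frame();
  translate([981, -1, 1758]) rotate([-90, 0, 0]) cylinder(h = 143, r = 208);
}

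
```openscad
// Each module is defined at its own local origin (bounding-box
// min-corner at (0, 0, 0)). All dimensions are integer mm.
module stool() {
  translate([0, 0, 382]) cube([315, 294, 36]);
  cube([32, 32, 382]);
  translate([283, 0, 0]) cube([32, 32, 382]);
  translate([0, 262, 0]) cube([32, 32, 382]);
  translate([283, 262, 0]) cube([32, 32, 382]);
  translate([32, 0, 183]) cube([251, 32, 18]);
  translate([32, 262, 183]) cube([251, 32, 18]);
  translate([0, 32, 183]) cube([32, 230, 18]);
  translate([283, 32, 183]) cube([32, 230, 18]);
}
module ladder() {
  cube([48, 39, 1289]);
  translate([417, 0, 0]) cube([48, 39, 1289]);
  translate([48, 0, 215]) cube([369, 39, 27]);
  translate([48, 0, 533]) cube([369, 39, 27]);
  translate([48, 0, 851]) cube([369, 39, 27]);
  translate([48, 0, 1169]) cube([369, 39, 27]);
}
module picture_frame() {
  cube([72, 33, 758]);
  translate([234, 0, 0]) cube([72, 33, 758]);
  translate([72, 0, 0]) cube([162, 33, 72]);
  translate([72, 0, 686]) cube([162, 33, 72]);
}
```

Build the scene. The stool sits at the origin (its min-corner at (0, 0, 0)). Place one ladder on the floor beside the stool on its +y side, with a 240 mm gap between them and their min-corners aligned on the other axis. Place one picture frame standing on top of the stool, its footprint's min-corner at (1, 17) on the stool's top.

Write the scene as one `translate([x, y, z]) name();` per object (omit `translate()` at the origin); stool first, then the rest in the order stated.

stool();
translate([0, 534, 0]) ladder();
translate([1, 17, 418]) picture_frame();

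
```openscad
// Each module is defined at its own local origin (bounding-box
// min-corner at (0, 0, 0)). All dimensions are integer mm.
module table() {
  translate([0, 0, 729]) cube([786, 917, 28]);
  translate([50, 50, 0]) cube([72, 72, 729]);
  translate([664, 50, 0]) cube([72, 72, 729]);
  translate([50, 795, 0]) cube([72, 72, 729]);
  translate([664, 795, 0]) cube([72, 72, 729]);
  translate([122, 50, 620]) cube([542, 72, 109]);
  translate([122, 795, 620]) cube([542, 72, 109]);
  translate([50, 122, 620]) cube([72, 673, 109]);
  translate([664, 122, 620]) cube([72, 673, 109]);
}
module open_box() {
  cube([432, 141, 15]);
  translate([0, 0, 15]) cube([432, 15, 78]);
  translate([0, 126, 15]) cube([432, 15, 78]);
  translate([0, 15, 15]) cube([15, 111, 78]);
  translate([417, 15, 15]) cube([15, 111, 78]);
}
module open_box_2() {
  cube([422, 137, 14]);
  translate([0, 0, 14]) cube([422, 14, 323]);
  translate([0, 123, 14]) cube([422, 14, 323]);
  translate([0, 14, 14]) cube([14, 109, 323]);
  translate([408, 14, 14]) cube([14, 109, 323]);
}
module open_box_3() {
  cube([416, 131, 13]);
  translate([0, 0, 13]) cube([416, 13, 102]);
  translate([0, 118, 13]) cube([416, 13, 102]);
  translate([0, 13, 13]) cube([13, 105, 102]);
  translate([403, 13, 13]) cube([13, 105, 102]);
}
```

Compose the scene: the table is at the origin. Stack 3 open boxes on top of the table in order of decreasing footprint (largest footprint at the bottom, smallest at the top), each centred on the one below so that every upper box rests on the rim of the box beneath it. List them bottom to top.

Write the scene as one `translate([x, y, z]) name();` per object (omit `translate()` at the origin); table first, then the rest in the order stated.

table();
translate([177, 388, 757]) open_box();
translate([182, 390, 850]) open_box_2();
translate([185, 393, 1187]) open_box_3();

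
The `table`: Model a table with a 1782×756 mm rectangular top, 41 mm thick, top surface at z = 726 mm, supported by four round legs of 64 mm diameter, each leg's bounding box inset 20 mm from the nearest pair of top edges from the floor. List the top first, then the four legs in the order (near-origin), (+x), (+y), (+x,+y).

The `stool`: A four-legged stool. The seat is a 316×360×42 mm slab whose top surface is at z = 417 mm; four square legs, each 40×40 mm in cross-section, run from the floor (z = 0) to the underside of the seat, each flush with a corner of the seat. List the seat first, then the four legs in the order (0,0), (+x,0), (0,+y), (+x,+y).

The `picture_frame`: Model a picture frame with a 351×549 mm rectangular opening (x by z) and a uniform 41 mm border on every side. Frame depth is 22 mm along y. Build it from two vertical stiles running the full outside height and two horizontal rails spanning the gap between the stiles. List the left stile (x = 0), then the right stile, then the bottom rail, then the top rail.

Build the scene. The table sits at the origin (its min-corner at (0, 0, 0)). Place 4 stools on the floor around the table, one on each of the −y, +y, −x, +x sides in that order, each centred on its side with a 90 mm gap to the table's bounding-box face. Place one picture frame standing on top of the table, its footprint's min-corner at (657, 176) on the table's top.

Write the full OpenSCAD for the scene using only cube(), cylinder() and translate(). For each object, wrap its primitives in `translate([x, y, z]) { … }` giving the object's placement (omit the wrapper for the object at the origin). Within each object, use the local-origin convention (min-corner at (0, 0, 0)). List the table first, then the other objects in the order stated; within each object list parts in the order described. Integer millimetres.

translate([0, 0, 685]) cube([1782, 756, 41]);
translate([52, 52, 0]) cylinder(h = 685, r = 32);
translate([1730, 52, 0]) cylinder(h = 685, r = 32);
translate([52, 704, 0]) cylinder(h = 685, r = 32);
translate([1730, 704, 0]) cylinder(h = 685, r = 32);
translate([733, -450, 0]) {
  translate([0, 0, 375]) cube([316, 360, 42]);
  cube([40, 40, 375]);
  translate([276, 0, 0]) cube([40, 40, 375]);
  translate([0, 320, 0]) cube([40, 40, 375]);
  translate([276, 320, 0]) cube([40, 40, 375]);
}
translate([733, 846, 0]) {
  translate([0, 0, 375]) cube([316, 360, 42]);
  cube([40, 40, 375]);
  translate([276, 0, 0]) cube([40, 40, 375]);
  translate([0, 320, 0]) cube([40, 40, 375]);
  translate([276, 320, 0]) cube([40, 40, 375]);
}
translate([-406, 198, 0]) {
  translate([0, 0, 375]) cube([316, 360, 42]);
  cube([40, 40, 375]);
  translate([276, 0, 0]) cube([40, 40, 375]);
  translate([0, 320, 0]) cube([40, 40, 375]);
  translate([276, 320, 0]) cube([40, 40, 375]);
}
translate([1872, 198, 0]) {
  translate([0, 0, 375]) cube([316, 360, 42]);
  cube([40, 40, 375]);
  translate([276, 0, 0]) cube([40, 40, 375]);
  translate([0, 320, 0]) cube([40, 40, 375]);
  translate([276, 320, 0]) cube([40, 40, 375]);
}
translate([657, 176, 726]) {
  cube([41, 22, 631]);
  translate([392, 0, 0]) cube([41, 22, 631]);
  translate([41, 0, 0]) cube([351, 22, 41]);
  translate([41, 0, 590]) cube([351, 22, 41]);
}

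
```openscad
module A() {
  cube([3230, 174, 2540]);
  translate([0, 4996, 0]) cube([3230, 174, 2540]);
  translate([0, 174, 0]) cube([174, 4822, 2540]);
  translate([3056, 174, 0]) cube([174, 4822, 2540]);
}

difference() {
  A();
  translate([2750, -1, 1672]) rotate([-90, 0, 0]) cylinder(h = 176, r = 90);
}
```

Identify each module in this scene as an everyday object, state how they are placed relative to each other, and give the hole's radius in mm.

The subtracted cylinder has r = 90 mm.

A is a house frame. The house frame has a circular hole through its front wall. The hole's radius is 90 mm.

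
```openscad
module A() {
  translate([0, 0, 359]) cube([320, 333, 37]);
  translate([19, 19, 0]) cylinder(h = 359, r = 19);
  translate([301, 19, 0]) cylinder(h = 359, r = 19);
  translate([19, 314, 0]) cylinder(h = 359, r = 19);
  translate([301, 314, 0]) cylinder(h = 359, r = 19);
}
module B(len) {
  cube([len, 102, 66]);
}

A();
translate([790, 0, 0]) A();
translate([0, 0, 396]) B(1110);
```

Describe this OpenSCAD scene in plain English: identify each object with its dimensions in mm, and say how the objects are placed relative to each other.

A is a simple wooden stool: a rectangular seat 320 mm (x) by 333 mm (y), 37 mm thick, top face at z = 396 mm, on four round legs, each 38 mm in diameter. The legs rest on z = 0, each leg's axis is inset half a diameter from the nearest pair of seat edges (so the leg's bounding box is flush with the corner).

B is a rectangular beam 1110 mm long (x), 102 mm deep (y), 66 mm thick (z).

The beam spans the tops of two stools placed 470 mm apart, resting at z = 396 mm.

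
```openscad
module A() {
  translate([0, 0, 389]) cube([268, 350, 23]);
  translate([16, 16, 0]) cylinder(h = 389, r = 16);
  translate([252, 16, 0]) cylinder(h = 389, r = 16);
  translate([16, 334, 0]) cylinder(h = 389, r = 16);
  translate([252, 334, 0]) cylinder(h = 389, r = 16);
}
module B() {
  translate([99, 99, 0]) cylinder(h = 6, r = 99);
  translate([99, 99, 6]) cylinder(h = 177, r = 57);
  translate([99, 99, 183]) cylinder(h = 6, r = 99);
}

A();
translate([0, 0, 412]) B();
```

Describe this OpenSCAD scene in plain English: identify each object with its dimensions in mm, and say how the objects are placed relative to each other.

A is a four-legged stool. The seat is a 268×350×23 mm slab whose top surface is at z = 412 mm; four round legs, each 32 mm in diameter, run from the floor (z = 0) to the underside of the seat, each leg's axis is inset half a diameter from the nearest pair of seat edges (so the leg's bounding box is flush with the corner).

B is a spool: two coaxial disc flanges of radius 99 mm and thickness 6 mm, joined by a core cylinder of radius 57 mm and height 177 mm. The lower flange rests on z = 0 and the three cylinders share a vertical axis.

The spool is on top of the stool.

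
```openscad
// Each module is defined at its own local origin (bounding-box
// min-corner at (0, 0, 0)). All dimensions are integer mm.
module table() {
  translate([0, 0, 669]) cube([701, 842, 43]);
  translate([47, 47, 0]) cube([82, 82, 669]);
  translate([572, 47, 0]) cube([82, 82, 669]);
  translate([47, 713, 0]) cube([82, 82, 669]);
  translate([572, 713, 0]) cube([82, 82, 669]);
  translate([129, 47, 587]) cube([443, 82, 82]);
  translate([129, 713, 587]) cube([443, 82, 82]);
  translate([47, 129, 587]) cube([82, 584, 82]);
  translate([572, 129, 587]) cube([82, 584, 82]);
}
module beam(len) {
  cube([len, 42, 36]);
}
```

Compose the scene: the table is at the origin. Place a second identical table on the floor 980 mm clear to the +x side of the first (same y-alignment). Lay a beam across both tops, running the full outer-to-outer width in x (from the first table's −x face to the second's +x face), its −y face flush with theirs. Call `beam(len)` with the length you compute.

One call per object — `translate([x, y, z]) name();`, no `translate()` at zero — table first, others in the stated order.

table();
translate([1681, 0, 0]) table();
translate([0, 0, 712]) beam(2382);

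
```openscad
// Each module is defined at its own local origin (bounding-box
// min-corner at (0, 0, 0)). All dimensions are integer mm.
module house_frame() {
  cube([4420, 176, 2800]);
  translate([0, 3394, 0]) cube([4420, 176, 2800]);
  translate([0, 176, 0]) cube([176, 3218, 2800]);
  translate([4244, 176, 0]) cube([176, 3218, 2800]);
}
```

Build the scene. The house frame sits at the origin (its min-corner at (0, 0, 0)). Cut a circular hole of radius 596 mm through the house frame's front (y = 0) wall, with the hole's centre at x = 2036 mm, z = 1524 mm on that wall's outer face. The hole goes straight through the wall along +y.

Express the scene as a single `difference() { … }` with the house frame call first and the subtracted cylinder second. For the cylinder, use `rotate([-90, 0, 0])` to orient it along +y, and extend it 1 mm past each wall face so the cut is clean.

difference() {
  house_frame();
  translate([2036, -1, 1524]) rotate([-90, 0, 0]) cylinder(h = 178, r = 596);
}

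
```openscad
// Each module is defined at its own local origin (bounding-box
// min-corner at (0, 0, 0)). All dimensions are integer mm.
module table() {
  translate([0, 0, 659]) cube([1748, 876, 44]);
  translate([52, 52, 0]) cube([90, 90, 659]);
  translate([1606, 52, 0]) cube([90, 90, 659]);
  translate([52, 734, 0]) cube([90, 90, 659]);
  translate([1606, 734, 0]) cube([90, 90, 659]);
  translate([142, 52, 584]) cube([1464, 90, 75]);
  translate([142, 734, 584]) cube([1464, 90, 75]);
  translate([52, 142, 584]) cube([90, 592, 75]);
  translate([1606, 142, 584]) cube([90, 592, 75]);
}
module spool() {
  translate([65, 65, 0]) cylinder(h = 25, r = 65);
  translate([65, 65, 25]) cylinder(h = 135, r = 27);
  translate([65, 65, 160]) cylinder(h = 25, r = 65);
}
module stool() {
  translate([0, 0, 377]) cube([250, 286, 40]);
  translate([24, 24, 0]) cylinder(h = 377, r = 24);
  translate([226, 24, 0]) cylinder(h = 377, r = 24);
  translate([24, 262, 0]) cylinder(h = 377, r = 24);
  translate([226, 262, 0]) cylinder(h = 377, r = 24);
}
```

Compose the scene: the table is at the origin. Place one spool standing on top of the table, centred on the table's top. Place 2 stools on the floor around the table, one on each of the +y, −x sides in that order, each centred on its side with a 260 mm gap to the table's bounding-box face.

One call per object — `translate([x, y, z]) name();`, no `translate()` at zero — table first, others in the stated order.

table();
translate([809, 373, 703]) spool();
translate([749, 1136, 0]) stool();
translate([-510, 295, 0]) stool();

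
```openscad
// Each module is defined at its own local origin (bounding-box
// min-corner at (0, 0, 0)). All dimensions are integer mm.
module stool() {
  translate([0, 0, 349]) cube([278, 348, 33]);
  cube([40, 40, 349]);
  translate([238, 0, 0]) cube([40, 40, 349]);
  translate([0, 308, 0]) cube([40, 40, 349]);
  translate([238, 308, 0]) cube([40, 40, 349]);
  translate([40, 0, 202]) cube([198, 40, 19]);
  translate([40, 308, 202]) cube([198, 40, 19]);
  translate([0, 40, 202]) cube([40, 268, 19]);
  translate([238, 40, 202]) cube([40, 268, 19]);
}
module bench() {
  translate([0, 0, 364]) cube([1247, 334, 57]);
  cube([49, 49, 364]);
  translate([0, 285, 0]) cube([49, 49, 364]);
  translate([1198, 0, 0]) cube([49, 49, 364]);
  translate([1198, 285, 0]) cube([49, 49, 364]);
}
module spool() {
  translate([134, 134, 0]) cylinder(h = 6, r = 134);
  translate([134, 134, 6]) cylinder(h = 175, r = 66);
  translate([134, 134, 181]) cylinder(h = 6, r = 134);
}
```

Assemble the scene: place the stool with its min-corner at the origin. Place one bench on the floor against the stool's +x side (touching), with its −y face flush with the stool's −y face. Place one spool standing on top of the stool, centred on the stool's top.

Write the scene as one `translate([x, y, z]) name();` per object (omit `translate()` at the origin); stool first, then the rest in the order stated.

stool();
translate([278, 0, 0]) bench();
translate([5, 40, 382]) spool();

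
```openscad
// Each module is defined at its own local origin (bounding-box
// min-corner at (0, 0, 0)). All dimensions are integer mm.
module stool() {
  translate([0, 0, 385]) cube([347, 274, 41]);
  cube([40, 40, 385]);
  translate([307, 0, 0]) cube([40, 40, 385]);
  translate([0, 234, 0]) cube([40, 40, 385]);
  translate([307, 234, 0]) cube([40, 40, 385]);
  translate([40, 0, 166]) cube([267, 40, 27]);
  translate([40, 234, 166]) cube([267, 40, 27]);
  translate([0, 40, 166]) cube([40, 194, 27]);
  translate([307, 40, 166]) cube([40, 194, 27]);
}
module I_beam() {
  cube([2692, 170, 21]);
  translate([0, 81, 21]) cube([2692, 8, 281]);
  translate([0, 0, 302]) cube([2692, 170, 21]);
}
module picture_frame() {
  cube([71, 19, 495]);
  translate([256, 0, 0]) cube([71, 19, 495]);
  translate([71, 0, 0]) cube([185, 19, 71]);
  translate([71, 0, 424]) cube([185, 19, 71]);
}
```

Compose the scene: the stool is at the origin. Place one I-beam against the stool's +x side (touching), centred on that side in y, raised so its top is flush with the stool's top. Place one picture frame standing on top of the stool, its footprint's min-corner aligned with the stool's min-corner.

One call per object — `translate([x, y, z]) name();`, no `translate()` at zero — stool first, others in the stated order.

stool();
translate([347, 52, 103]) I_beam();
translate([0, 0, 426]) picture_frame();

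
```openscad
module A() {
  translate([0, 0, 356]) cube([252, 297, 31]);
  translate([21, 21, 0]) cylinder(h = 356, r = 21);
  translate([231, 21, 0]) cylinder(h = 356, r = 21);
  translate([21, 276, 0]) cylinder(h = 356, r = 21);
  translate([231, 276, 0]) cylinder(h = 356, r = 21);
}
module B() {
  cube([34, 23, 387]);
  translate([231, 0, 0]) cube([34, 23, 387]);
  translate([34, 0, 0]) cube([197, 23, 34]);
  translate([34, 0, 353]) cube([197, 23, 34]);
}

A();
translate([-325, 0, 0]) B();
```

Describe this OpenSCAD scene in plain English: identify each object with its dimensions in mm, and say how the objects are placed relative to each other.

A is a simple wooden stool: a rectangular seat 252 mm (x) by 297 mm (y), 31 mm thick, top face at z = 387 mm, on four round legs, each 42 mm in diameter. The legs rest on z = 0, each leg's axis is inset half a diameter from the nearest pair of seat edges (so the leg's bounding box is flush with the corner).

B is a picture frame with a 197×319 mm rectangular opening (x by z) and a uniform 34 mm border on every side. Frame depth is 23 mm along y. It is built from two vertical stiles running the full outside height and two horizontal rails spanning the gap between the stiles.

The picture frame is on the floor beside the stool on its −x side.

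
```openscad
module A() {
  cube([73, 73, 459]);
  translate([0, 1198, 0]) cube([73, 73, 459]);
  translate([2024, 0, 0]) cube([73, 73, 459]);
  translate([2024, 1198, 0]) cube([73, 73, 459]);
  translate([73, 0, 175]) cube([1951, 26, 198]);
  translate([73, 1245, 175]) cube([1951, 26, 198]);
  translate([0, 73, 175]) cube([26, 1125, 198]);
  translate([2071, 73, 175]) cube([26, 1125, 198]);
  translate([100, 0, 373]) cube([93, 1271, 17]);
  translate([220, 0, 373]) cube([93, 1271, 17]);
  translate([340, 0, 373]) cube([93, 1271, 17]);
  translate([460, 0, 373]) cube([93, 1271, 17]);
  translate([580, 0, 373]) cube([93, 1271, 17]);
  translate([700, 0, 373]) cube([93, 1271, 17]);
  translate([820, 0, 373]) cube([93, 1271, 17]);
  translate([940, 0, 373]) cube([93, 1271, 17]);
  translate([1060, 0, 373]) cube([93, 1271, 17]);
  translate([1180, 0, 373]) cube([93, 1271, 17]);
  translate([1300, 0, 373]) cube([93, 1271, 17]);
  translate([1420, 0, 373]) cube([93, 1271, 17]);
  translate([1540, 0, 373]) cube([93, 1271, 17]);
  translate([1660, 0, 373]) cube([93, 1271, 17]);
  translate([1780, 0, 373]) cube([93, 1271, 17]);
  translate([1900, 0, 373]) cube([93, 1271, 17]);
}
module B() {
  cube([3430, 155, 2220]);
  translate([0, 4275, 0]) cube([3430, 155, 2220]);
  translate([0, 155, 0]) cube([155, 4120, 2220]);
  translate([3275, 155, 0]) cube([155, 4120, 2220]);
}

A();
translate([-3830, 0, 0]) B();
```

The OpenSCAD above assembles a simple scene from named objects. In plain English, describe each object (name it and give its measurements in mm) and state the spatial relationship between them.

A is a bed frame 2097 mm long (x) by 1271 mm wide (y). Four 73×73 mm corner posts, 459 mm tall, at the corners of the footprint. Four rails of 26 mm thickness and 198 mm height run between adjacent posts with their undersides at z = 175 mm, their outer faces flush with the outside of the frame (the two x-running rails run between the posts' inner faces; the two y-running rails run between the posts' inner faces). 16 slats, each 93 mm wide (x) and 17 mm thick, lie across the top of the two x-running rails, running the full 1271 mm width of the frame in y; the slats are evenly spaced along x between the inner faces of the end posts with equal gaps (rounded down to the nearest mm) at the −x end and between each pair — any rounding remainder accumulates at the +x end.

B is a box-shaped house frame (walls only): outside footprint 3430×4430 mm, wall height 2220 mm, wall thickness 155 mm. The two y-facing walls run the full x-width; the two x-facing walls fit between the inner faces of the y-facing walls.

The house frame is on the floor beside the bed frame on its −x side.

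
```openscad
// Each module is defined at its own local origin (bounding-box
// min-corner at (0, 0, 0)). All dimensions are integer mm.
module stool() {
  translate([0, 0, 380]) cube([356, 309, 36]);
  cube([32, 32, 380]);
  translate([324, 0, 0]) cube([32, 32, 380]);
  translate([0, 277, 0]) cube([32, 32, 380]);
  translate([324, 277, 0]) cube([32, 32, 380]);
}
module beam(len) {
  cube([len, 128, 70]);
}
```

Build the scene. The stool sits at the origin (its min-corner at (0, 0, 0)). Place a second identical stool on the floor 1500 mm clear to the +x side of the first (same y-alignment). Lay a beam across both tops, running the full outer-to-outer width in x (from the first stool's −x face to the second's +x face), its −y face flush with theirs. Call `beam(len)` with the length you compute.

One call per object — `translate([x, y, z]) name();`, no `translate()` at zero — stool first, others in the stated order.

stool();
translate([1856, 0, 0]) stool();
translate([0, 0, 416]) beam(2212);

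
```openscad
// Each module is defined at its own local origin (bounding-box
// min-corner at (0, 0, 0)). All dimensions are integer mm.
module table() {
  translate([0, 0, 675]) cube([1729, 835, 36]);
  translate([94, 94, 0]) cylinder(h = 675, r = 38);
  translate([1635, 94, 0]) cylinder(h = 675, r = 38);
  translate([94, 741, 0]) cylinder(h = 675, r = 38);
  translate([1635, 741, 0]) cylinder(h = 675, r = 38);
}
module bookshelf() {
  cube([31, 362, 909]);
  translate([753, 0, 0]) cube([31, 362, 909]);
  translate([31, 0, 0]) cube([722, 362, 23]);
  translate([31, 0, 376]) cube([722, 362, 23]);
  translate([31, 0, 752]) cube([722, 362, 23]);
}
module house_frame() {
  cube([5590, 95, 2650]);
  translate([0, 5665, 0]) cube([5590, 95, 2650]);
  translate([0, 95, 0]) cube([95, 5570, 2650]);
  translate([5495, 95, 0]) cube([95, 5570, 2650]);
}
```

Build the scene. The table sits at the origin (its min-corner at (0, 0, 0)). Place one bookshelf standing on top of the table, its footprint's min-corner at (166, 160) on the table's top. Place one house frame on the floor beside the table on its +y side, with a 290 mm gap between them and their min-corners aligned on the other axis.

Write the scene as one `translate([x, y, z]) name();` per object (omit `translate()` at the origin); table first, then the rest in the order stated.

table();
translate([166, 160, 711]) bookshelf();
translate([0, 1125, 0]) house_frame();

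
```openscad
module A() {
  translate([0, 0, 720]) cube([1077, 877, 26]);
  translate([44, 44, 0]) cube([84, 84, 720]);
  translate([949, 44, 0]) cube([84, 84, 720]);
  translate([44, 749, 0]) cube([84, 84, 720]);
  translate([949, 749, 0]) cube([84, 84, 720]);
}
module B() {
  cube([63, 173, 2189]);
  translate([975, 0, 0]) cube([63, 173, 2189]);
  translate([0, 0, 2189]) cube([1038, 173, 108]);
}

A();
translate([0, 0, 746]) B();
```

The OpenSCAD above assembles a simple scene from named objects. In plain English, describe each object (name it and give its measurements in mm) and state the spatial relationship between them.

A is a table with a 1077×877 mm rectangular top, 26 mm thick, top surface at z = 746 mm, supported by four 84×84 mm square legs, each inset 44 mm from the nearest pair of top edges, running from the floor.

B is a door frame. The clear opening is 912 mm wide and 2189 mm high. Two 63 mm wide jambs, 173 mm deep, stand either side of the opening from the floor to the top of the opening. A 108 mm thick head sits across the top of both jambs, spanning the full outside width of the frame.

The door frame is on top of the table.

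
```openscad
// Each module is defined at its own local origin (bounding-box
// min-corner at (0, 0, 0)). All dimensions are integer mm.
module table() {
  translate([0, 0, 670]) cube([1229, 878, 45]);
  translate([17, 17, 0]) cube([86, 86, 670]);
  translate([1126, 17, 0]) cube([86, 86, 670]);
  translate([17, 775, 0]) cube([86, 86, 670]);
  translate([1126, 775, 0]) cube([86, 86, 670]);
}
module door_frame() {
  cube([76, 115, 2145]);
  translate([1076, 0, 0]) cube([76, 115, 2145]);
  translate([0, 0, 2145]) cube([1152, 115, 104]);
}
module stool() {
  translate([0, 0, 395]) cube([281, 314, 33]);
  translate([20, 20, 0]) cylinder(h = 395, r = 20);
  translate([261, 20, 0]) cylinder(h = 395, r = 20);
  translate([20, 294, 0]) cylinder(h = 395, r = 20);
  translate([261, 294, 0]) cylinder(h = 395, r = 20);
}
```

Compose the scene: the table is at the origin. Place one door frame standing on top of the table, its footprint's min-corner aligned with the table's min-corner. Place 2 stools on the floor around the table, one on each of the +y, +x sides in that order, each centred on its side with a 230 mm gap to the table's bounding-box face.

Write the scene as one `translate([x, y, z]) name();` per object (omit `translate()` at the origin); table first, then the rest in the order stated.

table();
translate([0, 0, 715]) door_frame();
translate([474, 1108, 0]) stool();
translate([1459, 282, 0]) stool();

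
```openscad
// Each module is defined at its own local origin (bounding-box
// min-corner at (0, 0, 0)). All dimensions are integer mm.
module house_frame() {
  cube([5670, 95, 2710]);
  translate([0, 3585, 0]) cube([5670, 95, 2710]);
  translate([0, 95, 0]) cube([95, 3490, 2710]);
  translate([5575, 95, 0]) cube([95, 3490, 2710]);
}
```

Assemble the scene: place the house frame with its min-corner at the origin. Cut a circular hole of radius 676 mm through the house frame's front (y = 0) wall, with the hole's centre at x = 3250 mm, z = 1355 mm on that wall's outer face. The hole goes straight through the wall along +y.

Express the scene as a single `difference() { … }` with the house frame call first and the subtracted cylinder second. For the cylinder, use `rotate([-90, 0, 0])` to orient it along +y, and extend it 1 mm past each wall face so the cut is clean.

difference() {
  house_frame();
  translate([3250, -1, 1355]) rotate([-90, 0, 0]) cylinder(h = 97, r = 676);
}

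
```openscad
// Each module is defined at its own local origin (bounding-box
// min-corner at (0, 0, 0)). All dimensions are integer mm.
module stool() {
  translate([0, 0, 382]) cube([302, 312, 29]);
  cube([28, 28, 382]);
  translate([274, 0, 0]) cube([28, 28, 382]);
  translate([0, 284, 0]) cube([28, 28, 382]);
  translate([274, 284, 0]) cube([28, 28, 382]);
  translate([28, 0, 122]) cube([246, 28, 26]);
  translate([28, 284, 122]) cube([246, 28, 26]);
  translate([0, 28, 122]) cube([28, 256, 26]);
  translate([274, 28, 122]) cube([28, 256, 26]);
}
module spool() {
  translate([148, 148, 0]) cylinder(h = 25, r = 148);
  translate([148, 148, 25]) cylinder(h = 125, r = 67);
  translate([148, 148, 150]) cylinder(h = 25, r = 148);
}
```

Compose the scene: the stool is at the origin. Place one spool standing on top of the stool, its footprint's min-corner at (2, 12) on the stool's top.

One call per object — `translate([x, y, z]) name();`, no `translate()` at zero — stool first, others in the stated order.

stool();
translate([2, 12, 411]) spool();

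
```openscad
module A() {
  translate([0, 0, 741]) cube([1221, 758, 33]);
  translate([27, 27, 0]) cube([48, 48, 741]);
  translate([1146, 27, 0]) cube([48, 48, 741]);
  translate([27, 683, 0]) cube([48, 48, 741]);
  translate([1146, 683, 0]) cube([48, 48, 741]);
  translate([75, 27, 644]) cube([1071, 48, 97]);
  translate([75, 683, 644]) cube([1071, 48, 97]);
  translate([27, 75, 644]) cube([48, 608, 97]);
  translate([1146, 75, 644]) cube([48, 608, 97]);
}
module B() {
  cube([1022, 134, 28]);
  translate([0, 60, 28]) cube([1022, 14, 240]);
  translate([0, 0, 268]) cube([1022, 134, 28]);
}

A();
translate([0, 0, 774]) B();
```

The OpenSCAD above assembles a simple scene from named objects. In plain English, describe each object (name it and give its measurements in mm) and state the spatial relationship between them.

A is a rectangular dining table. The top is 1221×758×33 mm with its upper surface at z = 774 mm. It stands on four 48×48 mm square legs, each inset 27 mm from the nearest pair of top edges, running from the floor to the underside of the top. Four apron rails, 48 mm thick and 97 mm tall, run between adjacent legs with their top edges flush with the underside of the top and their outer faces flush with the legs' outer faces.

B is an I-beam lying along x, 1022 mm long. Overall section height 296 mm. Two flanges 134 mm wide (y) and 28 mm thick, one on the floor and one at the top; a web 14 mm thick runs between them, centred on the flange width.

The I-beam is on top of the table.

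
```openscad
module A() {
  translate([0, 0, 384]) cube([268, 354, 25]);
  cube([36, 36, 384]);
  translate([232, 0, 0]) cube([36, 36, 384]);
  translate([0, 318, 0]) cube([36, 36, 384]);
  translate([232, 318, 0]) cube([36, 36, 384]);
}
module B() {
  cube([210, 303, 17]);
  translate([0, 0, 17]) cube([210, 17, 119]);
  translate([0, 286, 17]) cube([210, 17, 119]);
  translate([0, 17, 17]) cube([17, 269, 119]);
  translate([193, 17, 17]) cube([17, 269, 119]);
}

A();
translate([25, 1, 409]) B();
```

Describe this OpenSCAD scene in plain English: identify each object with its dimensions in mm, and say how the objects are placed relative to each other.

A is a four-legged stool. The seat is 268×354 mm, 25 mm thick, top at z = 409 mm. It stands on four square legs, each 36×36 mm in cross-section, from z = 0 to the seat underside, each flush with a corner of the seat.

B is an open-topped rectangular box: outside dimensions 210×303×136 mm, with a uniform wall and base thickness of 17 mm. The base is a full 210×303 slab on the floor; four walls sit on top of the base. The front and back walls (the −y and +y sides) span the full width; the two side walls fit between them.

The open box is on top of the stool.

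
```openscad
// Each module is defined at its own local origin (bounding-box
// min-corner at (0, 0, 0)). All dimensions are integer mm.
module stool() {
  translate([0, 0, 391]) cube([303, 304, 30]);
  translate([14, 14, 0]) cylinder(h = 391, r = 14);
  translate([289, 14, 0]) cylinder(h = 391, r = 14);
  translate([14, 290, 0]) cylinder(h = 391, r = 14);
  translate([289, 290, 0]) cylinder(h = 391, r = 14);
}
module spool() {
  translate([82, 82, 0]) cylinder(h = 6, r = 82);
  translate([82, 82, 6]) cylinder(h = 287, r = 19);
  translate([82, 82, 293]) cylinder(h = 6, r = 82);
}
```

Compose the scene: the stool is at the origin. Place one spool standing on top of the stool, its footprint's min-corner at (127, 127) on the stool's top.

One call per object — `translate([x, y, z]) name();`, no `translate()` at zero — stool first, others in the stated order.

stool();
translate([127, 127, 421]) spool();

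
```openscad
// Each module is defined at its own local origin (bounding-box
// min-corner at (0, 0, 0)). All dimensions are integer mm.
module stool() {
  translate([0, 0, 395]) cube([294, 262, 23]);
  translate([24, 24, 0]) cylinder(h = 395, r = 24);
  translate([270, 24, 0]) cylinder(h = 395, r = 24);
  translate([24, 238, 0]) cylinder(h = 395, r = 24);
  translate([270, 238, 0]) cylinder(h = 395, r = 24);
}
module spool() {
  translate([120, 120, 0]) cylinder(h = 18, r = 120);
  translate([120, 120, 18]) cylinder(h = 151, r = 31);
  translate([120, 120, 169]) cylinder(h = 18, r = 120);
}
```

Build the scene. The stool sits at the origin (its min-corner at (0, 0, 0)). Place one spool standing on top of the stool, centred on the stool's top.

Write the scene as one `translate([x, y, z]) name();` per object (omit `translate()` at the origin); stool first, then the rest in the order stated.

stool();
translate([27, 11, 418]) spool();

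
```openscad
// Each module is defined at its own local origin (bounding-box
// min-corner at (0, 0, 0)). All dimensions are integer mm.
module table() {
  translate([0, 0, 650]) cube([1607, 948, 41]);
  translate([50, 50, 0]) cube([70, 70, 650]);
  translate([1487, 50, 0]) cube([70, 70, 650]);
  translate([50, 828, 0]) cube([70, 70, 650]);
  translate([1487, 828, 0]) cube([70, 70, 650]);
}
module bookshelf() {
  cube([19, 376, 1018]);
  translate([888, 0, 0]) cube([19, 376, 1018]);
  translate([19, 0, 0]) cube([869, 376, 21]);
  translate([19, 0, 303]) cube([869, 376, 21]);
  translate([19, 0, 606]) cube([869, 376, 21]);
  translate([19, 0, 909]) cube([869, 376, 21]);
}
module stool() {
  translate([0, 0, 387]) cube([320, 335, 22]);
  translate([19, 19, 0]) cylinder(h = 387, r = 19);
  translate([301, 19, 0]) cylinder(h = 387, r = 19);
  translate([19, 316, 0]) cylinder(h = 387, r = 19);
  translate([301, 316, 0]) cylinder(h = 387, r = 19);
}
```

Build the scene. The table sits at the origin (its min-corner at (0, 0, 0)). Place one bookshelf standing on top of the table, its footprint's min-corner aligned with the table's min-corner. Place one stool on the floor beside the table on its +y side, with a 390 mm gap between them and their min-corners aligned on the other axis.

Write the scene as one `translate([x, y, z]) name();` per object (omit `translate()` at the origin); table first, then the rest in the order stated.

table();
translate([0, 0, 691]) bookshelf();
translate([0, 1338, 0]) stool();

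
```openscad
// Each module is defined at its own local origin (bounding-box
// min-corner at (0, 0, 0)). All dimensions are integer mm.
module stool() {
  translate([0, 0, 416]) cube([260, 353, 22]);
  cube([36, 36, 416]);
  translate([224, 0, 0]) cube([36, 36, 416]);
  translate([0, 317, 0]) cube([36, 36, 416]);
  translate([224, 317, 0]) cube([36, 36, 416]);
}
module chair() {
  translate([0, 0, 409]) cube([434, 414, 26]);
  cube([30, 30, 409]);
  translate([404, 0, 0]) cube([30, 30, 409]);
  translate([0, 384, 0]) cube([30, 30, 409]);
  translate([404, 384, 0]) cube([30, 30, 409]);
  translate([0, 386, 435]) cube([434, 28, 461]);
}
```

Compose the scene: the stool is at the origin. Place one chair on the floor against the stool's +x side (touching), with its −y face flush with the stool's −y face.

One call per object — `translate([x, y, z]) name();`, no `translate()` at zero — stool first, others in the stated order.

stool();
translate([260, 0, 0]) chair();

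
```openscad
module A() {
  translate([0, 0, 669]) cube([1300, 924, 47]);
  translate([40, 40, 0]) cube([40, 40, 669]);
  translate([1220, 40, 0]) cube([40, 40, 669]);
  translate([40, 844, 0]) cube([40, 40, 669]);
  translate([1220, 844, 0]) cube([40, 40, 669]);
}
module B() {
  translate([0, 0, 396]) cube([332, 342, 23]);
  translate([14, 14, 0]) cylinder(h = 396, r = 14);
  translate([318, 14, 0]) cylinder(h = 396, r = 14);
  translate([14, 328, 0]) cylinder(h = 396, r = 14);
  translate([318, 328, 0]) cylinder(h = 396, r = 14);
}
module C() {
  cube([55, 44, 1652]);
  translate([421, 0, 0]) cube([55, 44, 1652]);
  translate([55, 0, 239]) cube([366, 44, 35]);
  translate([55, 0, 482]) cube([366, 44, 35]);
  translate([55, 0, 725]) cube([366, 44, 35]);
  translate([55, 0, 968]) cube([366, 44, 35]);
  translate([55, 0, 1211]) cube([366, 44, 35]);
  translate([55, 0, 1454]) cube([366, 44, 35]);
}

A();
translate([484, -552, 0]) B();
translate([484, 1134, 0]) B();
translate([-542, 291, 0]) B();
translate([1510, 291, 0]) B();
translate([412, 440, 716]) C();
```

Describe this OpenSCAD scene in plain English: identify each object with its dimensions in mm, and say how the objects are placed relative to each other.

A is a table with a 1300×924 mm rectangular top, 47 mm thick, top surface at z = 716 mm, supported by four 40×40 mm square legs, each inset 40 mm from the nearest pair of top edges, running from the floor.

B is a four-legged stool. The seat is 332×342 mm, 23 mm thick, top at z = 419 mm. It stands on four round legs, each 28 mm in diameter, from z = 0 to the seat underside, each leg's axis is inset half a diameter from the nearest pair of seat edges (so the leg's bounding box is flush with the corner).

C is a wooden ladder with two side rails of 55×44 mm section and 1652 mm height, set 476 mm apart overall. Between them run 6 rectangular rungs (44 mm deep, 35 mm thick), front faces flush with the rails' −y face. The bottom of the first rung is 239 mm above the floor and each subsequent rung is 243 mm higher than the one below.

Four stools sit around the table at the −y, +y, −x, +x sides. The ladder is on top of the table, centred.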